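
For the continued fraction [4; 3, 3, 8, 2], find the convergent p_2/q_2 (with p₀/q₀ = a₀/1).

Using pₖ = aₖpₖ₋₁ + pₖ₋₂, qₖ = aₖqₖ₋₁ + qₖ₋₂ (with p₋₁=1, p₋₂=0, q₋₁=0, q₋₂=1):
  k=0: a=4, p=4, q=1
  k=1: a=3, p=13, q=3
  k=2: a=3, p=43, q=10

43/10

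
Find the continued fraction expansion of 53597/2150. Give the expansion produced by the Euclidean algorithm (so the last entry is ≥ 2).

[24; 1, 13, 19, 8]

53597 = 24×2150 + 1997
2150 = 1×1997 + 153
1997 = 13×153 + 8
153 = 19×8 + 1
8 = 8×1 + 0  (stop)
So 53597/2150 = [24; 1, 13, 19, 8].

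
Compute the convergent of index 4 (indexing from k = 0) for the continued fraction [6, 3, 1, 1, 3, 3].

157/25

Using pₖ = aₖpₖ₋₁ + pₖ₋₂, qₖ = aₖqₖ₋₁ + qₖ₋₂ (with p₋₁=1, p₋₂=0, q₋₁=0, q₋₂=1):
  k=0: a=6, p=6, q=1
  k=1: a=3, p=19, q=3
  k=2: a=1, p=25, q=4
  k=3: a=1, p=44, q=7
  k=4: a=3, p=157, q=25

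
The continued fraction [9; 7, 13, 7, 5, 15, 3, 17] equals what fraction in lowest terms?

Using pₖ = aₖpₖ₋₁ + pₖ₋₂ and qₖ = aₖqₖ₋₁ + qₖ₋₂:
  k=0: a=9, p=9, q=1
  k=1: a=7, p=64, q=7
  k=2: a=13, p=841, q=92
  k=3: a=7, p=5951, q=651
  k=4: a=5, p=30596, q=3347
  k=5: a=15, p=464891, q=50856
  k=6: a=3, p=1425269, q=155915
  k=7: a=17, p=24694464, q=2701411

24694464/2701411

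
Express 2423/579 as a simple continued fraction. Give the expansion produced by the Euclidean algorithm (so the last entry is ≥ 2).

2423 = 4*579 + 107
579 = 5*107 + 44
107 = 2*44 + 19
44 = 2*19 + 6
19 = 3*6 + 1
6 = 6*1 + 0  (stop)
So 2423/579 = [4; 5, 2, 2, 3, 6].

[4; 5, 2, 2, 3, 6]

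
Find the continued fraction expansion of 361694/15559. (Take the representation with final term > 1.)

[23; 4, 18, 5, 2, 2, 3, 2]

361694 = 23*15559 + 3837
15559 = 4*3837 + 211
3837 = 18*211 + 39
211 = 5*39 + 16
39 = 2*16 + 7
16 = 2*7 + 2
7 = 3*2 + 1
2 = 2*1 + 0  (stop)
So 361694/15559 = [23; 4, 18, 5, 2, 2, 3, 2].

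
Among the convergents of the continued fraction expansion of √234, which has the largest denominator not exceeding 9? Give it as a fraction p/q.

107/7

√234 = [15; 3, 2, 1, 2, 1, 2, 3, 30, …] (period length 8).
Convergents:
  p_0/q_0 = 15/1
  p_1/q_1 = 46/3
  p_2/q_2 = 107/7
  p_3/q_3 = 153/10
q_2 = 7 ≤ 9 < 10 = q_3, so the answer is 107/7.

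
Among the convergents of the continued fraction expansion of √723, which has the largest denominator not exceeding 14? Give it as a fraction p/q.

242/9

√723 = [26; 1, 7, 1, 52, …] (period length 4).
Convergents:
  p_0/q_0 = 26/1
  p_1/q_1 = 27/1
  p_2/q_2 = 215/8
  p_3/q_3 = 242/9
  p_4/q_4 = 12799/476
q_3 = 9 ≤ 14 < 476 = q_4, so the answer is 242/9.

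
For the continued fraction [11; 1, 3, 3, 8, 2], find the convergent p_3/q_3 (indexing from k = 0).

153/13

Using pₖ = aₖpₖ₋₁ + pₖ₋₂, qₖ = aₖqₖ₋₁ + qₖ₋₂ (with p₋₁=1, p₋₂=0, q₋₁=0, q₋₂=1):
  k=0: a=11, p=11, q=1
  k=1: a=1, p=12, q=1
  k=2: a=3, p=47, q=4
  k=3: a=3, p=153, q=13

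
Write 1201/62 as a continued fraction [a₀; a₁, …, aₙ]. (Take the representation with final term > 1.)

1201 = 19*62 + 23
62 = 2*23 + 16
23 = 1*16 + 7
16 = 2*7 + 2
7 = 3*2 + 1
2 = 2*1 + 0  (stop)
So 1201/62 = [19; 2, 1, 2, 3, 2].

[19; 2, 1, 2, 3, 2]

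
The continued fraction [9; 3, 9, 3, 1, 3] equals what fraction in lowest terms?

Fold from the inside: start with 3/1.
  1 + 1/3 = 4/3
  3 + 3/4 = 15/4
  9 + 4/15 = 139/15
  3 + 15/139 = 432/139
  9 + 139/432 = 4027/432

4027/432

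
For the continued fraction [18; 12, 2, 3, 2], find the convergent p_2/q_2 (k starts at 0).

452/25

Using pₖ = aₖpₖ₋₁ + pₖ₋₂, qₖ = aₖqₖ₋₁ + qₖ₋₂ (with p₋₁=1, p₋₂=0, q₋₁=0, q₋₂=1):
  k=0: a=18, p=18, q=1
  k=1: a=12, p=217, q=12
  k=2: a=2, p=452, q=25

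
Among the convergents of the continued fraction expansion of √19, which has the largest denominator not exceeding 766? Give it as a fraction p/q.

3012/691

√19 = [4; 2, 1, 3, 1, 2, 8, …] (period length 6).
Convergents:
  p_0/q_0 = 4/1
  p_1/q_1 = 9/2
  p_2/q_2 = 13/3
  p_3/q_3 = 48/11
  p_4/q_4 = 61/14
  p_5/q_5 = 170/39
  p_6/q_6 = 1421/326
  p_7/q_7 = 3012/691
  p_8/q_8 = 4433/1017
q_7 = 691 ≤ 766 < 1017 = q_8, so the answer is 3012/691.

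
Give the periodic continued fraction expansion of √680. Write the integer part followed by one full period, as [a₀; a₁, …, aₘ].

[26; 13, 52]

a₀ = ⌊√680⌋ = 26.
With m₀=0, d₀=1 and mₖ₊₁ = dₖaₖ − mₖ, dₖ₊₁ = (n − mₖ₊₁²)/dₖ, aₖ₊₁ = ⌊(a₀+mₖ₊₁)/dₖ₊₁⌋:
  k=1: m=26, d=4, a=13
  k=2: m=26, d=1, a=52
d=1 and a=2a₀=52 at k=2, so the next step gives (m, d) = (26, 4) again — its k=1 value — and the period has length 2.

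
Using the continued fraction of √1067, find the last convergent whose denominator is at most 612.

√1067 = [32; 1, 1, 1, 64, …] (period length 4).
Convergents:
  p_0/q_0 = 32/1
  p_1/q_1 = 33/1
  p_2/q_2 = 65/2
  p_3/q_3 = 98/3
  p_4/q_4 = 6337/194
  p_5/q_5 = 6435/197
  p_6/q_6 = 12772/391
  p_7/q_7 = 19207/588
  p_8/q_8 = 1242020/38023
q_7 = 588 ≤ 612 < 38023 = q_8, so the answer is 19207/588.

19207/588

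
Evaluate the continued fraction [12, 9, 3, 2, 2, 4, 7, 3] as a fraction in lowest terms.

Using pₖ = aₖpₖ₋₁ + pₖ₋₂ and qₖ = aₖqₖ₋₁ + qₖ₋₂:
  k=0: a=12, p=12, q=1
  k=1: a=9, p=109, q=9
  k=2: a=3, p=339, q=28
  k=3: a=2, p=787, q=65
  k=4: a=2, p=1913, q=158
  k=5: a=4, p=8439, q=697
  k=6: a=7, p=60986, q=5037
  k=7: a=3, p=191397, q=15808

191397/15808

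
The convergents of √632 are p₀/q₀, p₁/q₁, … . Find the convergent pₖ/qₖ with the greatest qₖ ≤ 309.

√632 = [25; 7, 6, 7, 50, …] (period length 4).
Convergents:
  p_0/q_0 = 25/1
  p_1/q_1 = 176/7
  p_2/q_2 = 1081/43
  p_3/q_3 = 7743/308
  p_4/q_4 = 388231/15443
q_3 = 308 ≤ 309 < 15443 = q_4, so the answer is 7743/308.

7743/308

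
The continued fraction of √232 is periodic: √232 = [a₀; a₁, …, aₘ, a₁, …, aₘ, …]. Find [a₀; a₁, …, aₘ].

a₀ = ⌊√232⌋ = 15.
With m₀=0, d₀=1 and mₖ₊₁ = dₖaₖ − mₖ, dₖ₊₁ = (n − mₖ₊₁²)/dₖ, aₖ₊₁ = ⌊(a₀+mₖ₊₁)/dₖ₊₁⌋:
  k=1: m=15, d=7, a=4
  k=2: m=13, d=9, a=3
  k=3: m=14, d=4, a=7
  k=4: m=14, d=9, a=3
  k=5: m=13, d=7, a=4
  k=6: m=15, d=1, a=30
d=1 and a=2a₀=30 at k=6, so the next step gives (m, d) = (15, 7) again — its k=1 value — and the period has length 6.

[15; 4, 3, 7, 3, 4, 30]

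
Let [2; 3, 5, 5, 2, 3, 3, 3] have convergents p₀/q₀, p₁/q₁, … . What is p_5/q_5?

Using pₖ = aₖpₖ₋₁ + pₖ₋₂, qₖ = aₖqₖ₋₁ + qₖ₋₂ (with p₋₁=1, p₋₂=0, q₋₁=0, q₋₂=1):
  k=0: a=2, p=2, q=1
  k=1: a=3, p=7, q=3
  k=2: a=5, p=37, q=16
  k=3: a=5, p=192, q=83
  k=4: a=2, p=421, q=182
  k=5: a=3, p=1455, q=629

1455/629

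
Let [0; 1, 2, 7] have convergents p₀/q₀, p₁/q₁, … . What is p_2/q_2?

Using pₖ = aₖpₖ₋₁ + pₖ₋₂, qₖ = aₖqₖ₋₁ + qₖ₋₂ (with p₋₁=1, p₋₂=0, q₋₁=0, q₋₂=1):
  k=0: a=0, p=0, q=1
  k=1: a=1, p=1, q=1
  k=2: a=2, p=2, q=3

2/3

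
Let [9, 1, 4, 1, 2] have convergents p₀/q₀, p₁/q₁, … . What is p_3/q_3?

59/6

Using pₖ = aₖpₖ₋₁ + pₖ₋₂, qₖ = aₖqₖ₋₁ + qₖ₋₂ (with p₋₁=1, p₋₂=0, q₋₁=0, q₋₂=1):
  k=0: a=9, p=9, q=1
  k=1: a=1, p=10, q=1
  k=2: a=4, p=49, q=5
  k=3: a=1, p=59, q=6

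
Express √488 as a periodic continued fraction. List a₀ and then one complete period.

[22; 11, 44]

a₀ = ⌊√488⌋ = 22.
With m₀=0, d₀=1 and mₖ₊₁ = dₖaₖ − mₖ, dₖ₊₁ = (n − mₖ₊₁²)/dₖ, aₖ₊₁ = ⌊(a₀+mₖ₊₁)/dₖ₊₁⌋:
  k=1: m=22, d=4, a=11
  k=2: m=22, d=1, a=44
d=1 and a=2a₀=44 at k=2, so the next step gives (m, d) = (22, 4) again — its k=1 value — and the period has length 2.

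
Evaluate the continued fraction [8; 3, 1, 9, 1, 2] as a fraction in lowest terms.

1032/125

Using pₖ = aₖpₖ₋₁ + pₖ₋₂ and qₖ = aₖqₖ₋₁ + qₖ₋₂:
  k=0: a=8, p=8, q=1
  k=1: a=3, p=25, q=3
  k=2: a=1, p=33, q=4
  k=3: a=9, p=322, q=39
  k=4: a=1, p=355, q=43
  k=5: a=2, p=1032, q=125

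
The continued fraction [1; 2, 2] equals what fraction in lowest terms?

Fold from the inside: start with 2/1.
  2 + 1/2 = 5/2
  1 + 2/5 = 7/5

7/5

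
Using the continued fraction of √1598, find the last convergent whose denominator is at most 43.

√1598 = [39; 1, 38, 1, 78, …] (period length 4).
Convergents:
  p_0/q_0 = 39/1
  p_1/q_1 = 40/1
  p_2/q_2 = 1559/39
  p_3/q_3 = 1599/40
  p_4/q_4 = 126281/3159
q_3 = 40 ≤ 43 < 3159 = q_4, so the answer is 1599/40.

1599/40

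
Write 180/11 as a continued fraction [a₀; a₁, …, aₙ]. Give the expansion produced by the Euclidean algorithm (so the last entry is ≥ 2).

[16; 2, 1, 3]

180 = 16×11 + 4
11 = 2×4 + 3
4 = 1×3 + 1
3 = 3×1 + 0  (stop)
So 180/11 = [16; 2, 1, 3].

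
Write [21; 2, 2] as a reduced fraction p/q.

Using pₖ = aₖpₖ₋₁ + pₖ₋₂ and qₖ = aₖqₖ₋₁ + qₖ₋₂:
  k=0: a=21, p=21, q=1
  k=1: a=2, p=43, q=2
  k=2: a=2, p=107, q=5

107/5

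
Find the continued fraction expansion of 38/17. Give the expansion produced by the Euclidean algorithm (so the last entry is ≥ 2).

[2; 4, 4]

38 = 2×17 + 4
17 = 4×4 + 1
4 = 4×1 + 0  (stop)
So 38/17 = [2; 4, 4].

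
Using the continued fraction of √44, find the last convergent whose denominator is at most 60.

√44 = [6; 1, 1, 1, 2, 1, 1, 1, 12, …] (period length 8).
Convergents:
  p_0/q_0 = 6/1
  p_1/q_1 = 7/1
  p_2/q_2 = 13/2
  p_3/q_3 = 20/3
  p_4/q_4 = 53/8
  p_5/q_5 = 73/11
  p_6/q_6 = 126/19
  p_7/q_7 = 199/30
  p_8/q_8 = 2514/379
q_7 = 30 ≤ 60 < 379 = q_8, so the answer is 199/30.

199/30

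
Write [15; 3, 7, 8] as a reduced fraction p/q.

Using pₖ = aₖpₖ₋₁ + pₖ₋₂ and qₖ = aₖqₖ₋₁ + qₖ₋₂:
  k=0: a=15, p=15, q=1
  k=1: a=3, p=46, q=3
  k=2: a=7, p=337, q=22
  k=3: a=8, p=2742, q=179

2742/179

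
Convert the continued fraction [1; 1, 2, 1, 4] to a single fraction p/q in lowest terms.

Using pₖ = aₖpₖ₋₁ + pₖ₋₂ and qₖ = aₖqₖ₋₁ + qₖ₋₂:
  k=0: a=1, p=1, q=1
  k=1: a=1, p=2, q=1
  k=2: a=2, p=5, q=3
  k=3: a=1, p=7, q=4
  k=4: a=4, p=33, q=19

33/19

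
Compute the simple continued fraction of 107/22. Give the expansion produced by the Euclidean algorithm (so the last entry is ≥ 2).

107 = 4·22 + 19
22 = 1·19 + 3
19 = 6·3 + 1
3 = 3·1 + 0  (stop)
So 107/22 = [4; 1, 6, 3].

[4; 1, 6, 3]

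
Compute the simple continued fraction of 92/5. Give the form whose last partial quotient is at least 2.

92 = 18×5 + 2
5 = 2×2 + 1
2 = 2×1 + 0  (stop)
So 92/5 = [18; 2, 2].

[18; 2, 2]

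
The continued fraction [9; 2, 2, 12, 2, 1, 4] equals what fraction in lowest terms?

8397/893

Using pₖ = aₖpₖ₋₁ + pₖ₋₂ and qₖ = aₖqₖ₋₁ + qₖ₋₂:
  k=0: a=9, p=9, q=1
  k=1: a=2, p=19, q=2
  k=2: a=2, p=47, q=5
  k=3: a=12, p=583, q=62
  k=4: a=2, p=1213, q=129
  k=5: a=1, p=1796, q=191
  k=6: a=4, p=8397, q=893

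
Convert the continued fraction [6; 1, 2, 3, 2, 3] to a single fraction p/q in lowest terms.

529/79

Fold from the inside: start with 3/1.
  2 + 1/3 = 7/3
  3 + 3/7 = 24/7
  2 + 7/24 = 55/24
  1 + 24/55 = 79/55
  6 + 55/79 = 529/79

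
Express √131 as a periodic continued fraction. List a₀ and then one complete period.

[11; 2, 4, 11, 4, 2, 22]

a₀ = ⌊√131⌋ = 11.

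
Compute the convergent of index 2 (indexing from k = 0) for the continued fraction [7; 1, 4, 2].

Using pₖ = aₖpₖ₋₁ + pₖ₋₂, qₖ = aₖqₖ₋₁ + qₖ₋₂ (with p₋₁=1, p₋₂=0, q₋₁=0, q₋₂=1):
  k=0: a=7, p=7, q=1
  k=1: a=1, p=8, q=1
  k=2: a=4, p=39, q=5

39/5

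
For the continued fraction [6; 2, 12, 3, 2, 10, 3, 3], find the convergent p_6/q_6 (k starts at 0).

37457/5780

Using pₖ = aₖpₖ₋₁ + pₖ₋₂, qₖ = aₖqₖ₋₁ + qₖ₋₂ (with p₋₁=1, p₋₂=0, q₋₁=0, q₋₂=1):
  k=0: a=6, p=6, q=1
  k=1: a=2, p=13, q=2
  k=2: a=12, p=162, q=25
  k=3: a=3, p=499, q=77
  k=4: a=2, p=1160, q=179
  k=5: a=10, p=12099, q=1867
  k=6: a=3, p=37457, q=5780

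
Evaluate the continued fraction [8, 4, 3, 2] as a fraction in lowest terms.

Using pₖ = aₖpₖ₋₁ + pₖ₋₂ and qₖ = aₖqₖ₋₁ + qₖ₋₂:
  k=0: a=8, p=8, q=1
  k=1: a=4, p=33, q=4
  k=2: a=3, p=107, q=13
  k=3: a=2, p=247, q=30

247/30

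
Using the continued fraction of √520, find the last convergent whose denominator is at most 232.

5222/229

√520 = [22; 1, 4, 11, 4, 1, 44, …] (period length 6).
Convergents:
  p_0/q_0 = 22/1
  p_1/q_1 = 23/1
  p_2/q_2 = 114/5
  p_3/q_3 = 1277/56
  p_4/q_4 = 5222/229
  p_5/q_5 = 6499/285
q_4 = 229 ≤ 232 < 285 = q_5, so the answer is 5222/229.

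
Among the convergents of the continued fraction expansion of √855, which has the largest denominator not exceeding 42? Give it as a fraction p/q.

√855 = [29; 4, 6, 4, 58, …] (period length 4).
Convergents:
  p_0/q_0 = 29/1
  p_1/q_1 = 117/4
  p_2/q_2 = 731/25
  p_3/q_3 = 3041/104
q_2 = 25 ≤ 42 < 104 = q_3, so the answer is 731/25.

731/25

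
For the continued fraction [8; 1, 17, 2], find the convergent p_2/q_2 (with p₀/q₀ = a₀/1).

161/18

Using pₖ = aₖpₖ₋₁ + pₖ₋₂, qₖ = aₖqₖ₋₁ + qₖ₋₂ (with p₋₁=1, p₋₂=0, q₋₁=0, q₋₂=1):
  k=0: a=8, p=8, q=1
  k=1: a=1, p=9, q=1
  k=2: a=17, p=161, q=18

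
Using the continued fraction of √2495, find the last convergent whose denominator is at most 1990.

√2495 = [49; 1, 18, 1, 98, …] (period length 4).
Convergents:
  p_0/q_0 = 49/1
  p_1/q_1 = 50/1
  p_2/q_2 = 949/19
  p_3/q_3 = 999/20
  p_4/q_4 = 98851/1979
  p_5/q_5 = 99850/1999
q_4 = 1979 ≤ 1990 < 1999 = q_5, so the answer is 98851/1979.

98851/1979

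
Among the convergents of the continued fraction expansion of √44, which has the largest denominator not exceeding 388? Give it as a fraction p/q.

√44 = [6; 1, 1, 1, 2, 1, 1, 1, 12, …] (period length 8).
Convergents:
  p_0/q_0 = 6/1
  p_1/q_1 = 7/1
  p_2/q_2 = 13/2
  p_3/q_3 = 20/3
  p_4/q_4 = 53/8
  p_5/q_5 = 73/11
  p_6/q_6 = 126/19
  p_7/q_7 = 199/30
  p_8/q_8 = 2514/379
  p_9/q_9 = 2713/409
q_8 = 379 ≤ 388 < 409 = q_9, so the answer is 2514/379.

2514/379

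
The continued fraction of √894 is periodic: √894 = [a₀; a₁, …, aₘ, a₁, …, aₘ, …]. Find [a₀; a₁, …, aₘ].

[29; 1, 8, 1, 58]

a₀ = ⌊√894⌋ = 29.
With m₀=0, d₀=1 and mₖ₊₁ = dₖaₖ − mₖ, dₖ₊₁ = (n − mₖ₊₁²)/dₖ, aₖ₊₁ = ⌊(a₀+mₖ₊₁)/dₖ₊₁⌋:
  k=1: m=29, d=53, a=1
  k=2: m=24, d=6, a=8
  k=3: m=24, d=53, a=1
  k=4: m=29, d=1, a=58
d=1 and a=2a₀=58 at k=4, so the next step gives (m, d) = (29, 53) again — its k=1 value — and the period has length 4.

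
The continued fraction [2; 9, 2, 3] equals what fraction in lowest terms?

Fold from the inside: start with 3/1.
  2 + 1/3 = 7/3
  9 + 3/7 = 66/7
  2 + 7/66 = 139/66

139/66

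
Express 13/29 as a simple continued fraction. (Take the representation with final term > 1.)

13 = 0·29 + 13
29 = 2·13 + 3
13 = 4·3 + 1
3 = 3·1 + 0  (stop)
So 13/29 = [0; 2, 4, 3].

[0; 2, 4, 3]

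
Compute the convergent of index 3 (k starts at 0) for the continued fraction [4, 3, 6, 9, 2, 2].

Using pₖ = aₖpₖ₋₁ + pₖ₋₂, qₖ = aₖqₖ₋₁ + qₖ₋₂ (with p₋₁=1, p₋₂=0, q₋₁=0, q₋₂=1):
  k=0: a=4, p=4, q=1
  k=1: a=3, p=13, q=3
  k=2: a=6, p=82, q=19
  k=3: a=9, p=751, q=174

751/174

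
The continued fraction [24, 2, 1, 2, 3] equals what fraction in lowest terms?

Using pₖ = aₖpₖ₋₁ + pₖ₋₂ and qₖ = aₖqₖ₋₁ + qₖ₋₂:
  k=0: a=24, p=24, q=1
  k=1: a=2, p=49, q=2
  k=2: a=1, p=73, q=3
  k=3: a=2, p=195, q=8
  k=4: a=3, p=658, q=27

658/27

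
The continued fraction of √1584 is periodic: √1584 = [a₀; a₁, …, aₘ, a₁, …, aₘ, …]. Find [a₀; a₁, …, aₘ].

[39; 1, 3, 1, 78]

a₀ = ⌊√1584⌋ = 39.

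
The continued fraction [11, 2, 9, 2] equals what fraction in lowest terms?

459/40

Using pₖ = aₖpₖ₋₁ + pₖ₋₂ and qₖ = aₖqₖ₋₁ + qₖ₋₂:
  k=0: a=11, p=11, q=1
  k=1: a=2, p=23, q=2
  k=2: a=9, p=218, q=19
  k=3: a=2, p=459, q=40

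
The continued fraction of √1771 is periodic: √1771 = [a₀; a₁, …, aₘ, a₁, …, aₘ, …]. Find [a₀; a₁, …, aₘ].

a₀ = ⌊√1771⌋ = 42.

[42; 12, 84]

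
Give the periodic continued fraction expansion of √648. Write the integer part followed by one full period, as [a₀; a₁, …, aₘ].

[25; 2, 5, 6, 5, 2, 50]

a₀ = ⌊√648⌋ = 25.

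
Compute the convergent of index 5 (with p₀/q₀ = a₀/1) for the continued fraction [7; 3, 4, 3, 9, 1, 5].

3165/433

Using pₖ = aₖpₖ₋₁ + pₖ₋₂, qₖ = aₖqₖ₋₁ + qₖ₋₂ (with p₋₁=1, p₋₂=0, q₋₁=0, q₋₂=1):
  k=0: a=7, p=7, q=1
  k=1: a=3, p=22, q=3
  k=2: a=4, p=95, q=13
  k=3: a=3, p=307, q=42
  k=4: a=9, p=2858, q=391
  k=5: a=1, p=3165, q=433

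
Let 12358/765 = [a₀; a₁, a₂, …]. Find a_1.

6

12358 = 16·765 + 118   →  a_0 = 16
765 = 6·118 + 57   →  a_1 = 6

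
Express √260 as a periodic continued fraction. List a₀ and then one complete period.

a₀ = ⌊√260⌋ = 16.
With m₀=0, d₀=1 and mₖ₊₁ = dₖaₖ − mₖ, dₖ₊₁ = (n − mₖ₊₁²)/dₖ, aₖ₊₁ = ⌊(a₀+mₖ₊₁)/dₖ₊₁⌋:
  k=1: m=16, d=4, a=8
  k=2: m=16, d=1, a=32
d=1 and a=2a₀=32 at k=2, so the next step gives (m, d) = (16, 4) again — its k=1 value — and the period has length 2.

[16; 8, 32]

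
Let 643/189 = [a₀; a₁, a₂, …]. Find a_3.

18

643 = 3·189 + 76   →  a_0 = 3
189 = 2·76 + 37   →  a_1 = 2
76 = 2·37 + 2   →  a_2 = 2
37 = 18·2 + 1   →  a_3 = 18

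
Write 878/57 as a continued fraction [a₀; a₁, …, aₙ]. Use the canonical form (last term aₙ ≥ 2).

878 = 15·57 + 23
57 = 2·23 + 11
23 = 2·11 + 1
11 = 11·1 + 0  (stop)
So 878/57 = [15; 2, 2, 11].

[15; 2, 2, 11]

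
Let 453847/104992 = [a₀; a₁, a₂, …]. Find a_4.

5

453847 = 4·104992 + 33879   →  a_0 = 4
104992 = 3·33879 + 3355   →  a_1 = 3
33879 = 10·3355 + 329   →  a_2 = 10
3355 = 10·329 + 65   →  a_3 = 10
329 = 5·65 + 4   →  a_4 = 5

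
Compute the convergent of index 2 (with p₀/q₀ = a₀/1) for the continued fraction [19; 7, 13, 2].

1761/92

Using pₖ = aₖpₖ₋₁ + pₖ₋₂, qₖ = aₖqₖ₋₁ + qₖ₋₂ (with p₋₁=1, p₋₂=0, q₋₁=0, q₋₂=1):
  k=0: a=19, p=19, q=1
  k=1: a=7, p=134, q=7
  k=2: a=13, p=1761, q=92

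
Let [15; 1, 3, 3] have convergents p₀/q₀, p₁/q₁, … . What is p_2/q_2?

Using pₖ = aₖpₖ₋₁ + pₖ₋₂, qₖ = aₖqₖ₋₁ + qₖ₋₂ (with p₋₁=1, p₋₂=0, q₋₁=0, q₋₂=1):
  k=0: a=15, p=15, q=1
  k=1: a=1, p=16, q=1
  k=2: a=3, p=63, q=4

63/4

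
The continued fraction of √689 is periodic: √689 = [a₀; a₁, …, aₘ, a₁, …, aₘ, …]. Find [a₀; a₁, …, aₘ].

a₀ = ⌊√689⌋ = 26.
With m₀=0, d₀=1 and mₖ₊₁ = dₖaₖ − mₖ, dₖ₊₁ = (n − mₖ₊₁²)/dₖ, aₖ₊₁ = ⌊(a₀+mₖ₊₁)/dₖ₊₁⌋:
  k=1: m=26, d=13, a=4
  k=2: m=26, d=1, a=52
d=1 and a=2a₀=52 at k=2, so the next step gives (m, d) = (26, 13) again — its k=1 value — and the period has length 2.

[26; 4, 52]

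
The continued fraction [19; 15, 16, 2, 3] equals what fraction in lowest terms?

33023/1732

Using pₖ = aₖpₖ₋₁ + pₖ₋₂ and qₖ = aₖqₖ₋₁ + qₖ₋₂:
  k=0: a=19, p=19, q=1
  k=1: a=15, p=286, q=15
  k=2: a=16, p=4595, q=241
  k=3: a=2, p=9476, q=497
  k=4: a=3, p=33023, q=1732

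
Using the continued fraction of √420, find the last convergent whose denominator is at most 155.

1660/81

√420 = [20; 2, 40, …] (period length 2).
Convergents:
  p_0/q_0 = 20/1
  p_1/q_1 = 41/2
  p_2/q_2 = 1660/81
  p_3/q_3 = 3361/164
q_2 = 81 ≤ 155 < 164 = q_3, so the answer is 1660/81.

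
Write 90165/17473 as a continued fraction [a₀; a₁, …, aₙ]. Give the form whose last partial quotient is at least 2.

90165 = 5·17473 + 2800
17473 = 6·2800 + 673
2800 = 4·673 + 108
673 = 6·108 + 25
108 = 4·25 + 8
25 = 3·8 + 1
8 = 8·1 + 0  (stop)
So 90165/17473 = [5; 6, 4, 6, 4, 3, 8].

[5; 6, 4, 6, 4, 3, 8]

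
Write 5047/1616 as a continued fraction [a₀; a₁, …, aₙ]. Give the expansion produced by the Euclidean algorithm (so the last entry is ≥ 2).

5047 = 3*1616 + 199
1616 = 8*199 + 24
199 = 8*24 + 7
24 = 3*7 + 3
7 = 2*3 + 1
3 = 3*1 + 0  (stop)
So 5047/1616 = [3; 8, 8, 3, 2, 3].

[3; 8, 8, 3, 2, 3]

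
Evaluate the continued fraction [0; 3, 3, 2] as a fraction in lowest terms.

Fold from the inside: start with 2/1.
  3 + 1/2 = 7/2
  3 + 2/7 = 23/7
  0 + 7/23 = 7/23

7/23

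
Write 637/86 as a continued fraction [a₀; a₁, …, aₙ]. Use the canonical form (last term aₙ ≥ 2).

[7; 2, 2, 5, 3]

637 = 7*86 + 35
86 = 2*35 + 16
35 = 2*16 + 3
16 = 5*3 + 1
3 = 3*1 + 0  (stop)
So 637/86 = [7; 2, 2, 5, 3].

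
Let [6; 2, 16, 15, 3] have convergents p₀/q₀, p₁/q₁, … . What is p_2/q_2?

Using pₖ = aₖpₖ₋₁ + pₖ₋₂, qₖ = aₖqₖ₋₁ + qₖ₋₂ (with p₋₁=1, p₋₂=0, q₋₁=0, q₋₂=1):
  k=0: a=6, p=6, q=1
  k=1: a=2, p=13, q=2
  k=2: a=16, p=214, q=33

214/33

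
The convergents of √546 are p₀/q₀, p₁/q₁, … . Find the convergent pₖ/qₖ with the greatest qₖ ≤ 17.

257/11

√546 = [23; 2, 1, 2, 1, 2, 46, …] (period length 6).
Convergents:
  p_0/q_0 = 23/1
  p_1/q_1 = 47/2
  p_2/q_2 = 70/3
  p_3/q_3 = 187/8
  p_4/q_4 = 257/11
  p_5/q_5 = 701/30
q_4 = 11 ≤ 17 < 30 = q_5, so the answer is 257/11.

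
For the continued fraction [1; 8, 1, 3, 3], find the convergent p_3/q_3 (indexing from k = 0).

Using pₖ = aₖpₖ₋₁ + pₖ₋₂, qₖ = aₖqₖ₋₁ + qₖ₋₂ (with p₋₁=1, p₋₂=0, q₋₁=0, q₋₂=1):
  k=0: a=1, p=1, q=1
  k=1: a=8, p=9, q=8
  k=2: a=1, p=10, q=9
  k=3: a=3, p=39, q=35

39/35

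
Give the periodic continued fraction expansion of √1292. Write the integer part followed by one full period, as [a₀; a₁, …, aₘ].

a₀ = ⌊√1292⌋ = 35.

[35; 1, 16, 1, 70]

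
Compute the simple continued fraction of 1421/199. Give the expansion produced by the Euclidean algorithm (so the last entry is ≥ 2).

1421 = 7·199 + 28
199 = 7·28 + 3
28 = 9·3 + 1
3 = 3·1 + 0  (stop)
So 1421/199 = [7; 7, 9, 3].

[7; 7, 9, 3]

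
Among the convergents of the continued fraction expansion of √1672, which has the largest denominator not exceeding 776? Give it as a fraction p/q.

√1672 = [40; 1, 8, 10, 8, 1, 80, …] (period length 6).
Convergents:
  p_0/q_0 = 40/1
  p_1/q_1 = 41/1
  p_2/q_2 = 368/9
  p_3/q_3 = 3721/91
  p_4/q_4 = 30136/737
  p_5/q_5 = 33857/828
q_4 = 737 ≤ 776 < 828 = q_5, so the answer is 30136/737.

30136/737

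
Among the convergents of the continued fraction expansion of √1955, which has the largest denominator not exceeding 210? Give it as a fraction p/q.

2874/65

√1955 = [44; 4, 1, 1, 1, 4, 88, …] (period length 6).
Convergents:
  p_0/q_0 = 44/1
  p_1/q_1 = 177/4
  p_2/q_2 = 221/5
  p_3/q_3 = 398/9
  p_4/q_4 = 619/14
  p_5/q_5 = 2874/65
  p_6/q_6 = 253531/5734
q_5 = 65 ≤ 210 < 5734 = q_6, so the answer is 2874/65.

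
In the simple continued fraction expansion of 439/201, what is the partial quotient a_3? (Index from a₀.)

439 = 2·201 + 37   →  a_0 = 2
201 = 5·37 + 16   →  a_1 = 5
37 = 2·16 + 5   →  a_2 = 2
16 = 3·5 + 1   →  a_3 = 3

3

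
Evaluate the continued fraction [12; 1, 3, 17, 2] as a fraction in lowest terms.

1811/142

Using pₖ = aₖpₖ₋₁ + pₖ₋₂ and qₖ = aₖqₖ₋₁ + qₖ₋₂:
  k=0: a=12, p=12, q=1
  k=1: a=1, p=13, q=1
  k=2: a=3, p=51, q=4
  k=3: a=17, p=880, q=69
  k=4: a=2, p=1811, q=142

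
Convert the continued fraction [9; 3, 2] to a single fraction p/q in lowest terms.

Fold from the inside: start with 2/1.
  3 + 1/2 = 7/2
  9 + 2/7 = 65/7

65/7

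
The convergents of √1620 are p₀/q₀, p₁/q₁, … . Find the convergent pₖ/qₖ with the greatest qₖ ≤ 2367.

51841/1288

√1620 = [40; 4, 80, …] (period length 2).
Convergents:
  p_0/q_0 = 40/1
  p_1/q_1 = 161/4
  p_2/q_2 = 12920/321
  p_3/q_3 = 51841/1288
  p_4/q_4 = 4160200/103361
q_3 = 1288 ≤ 2367 < 103361 = q_4, so the answer is 51841/1288.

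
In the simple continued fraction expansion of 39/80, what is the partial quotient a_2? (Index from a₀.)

19

39 = 0·80 + 39   →  a_0 = 0
80 = 2·39 + 2   →  a_1 = 2
39 = 19·2 + 1   →  a_2 = 19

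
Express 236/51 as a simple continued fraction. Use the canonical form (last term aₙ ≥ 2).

[4; 1, 1, 1, 2, 6]

236 = 4×51 + 32
51 = 1×32 + 19
32 = 1×19 + 13
19 = 1×13 + 6
13 = 2×6 + 1
6 = 6×1 + 0  (stop)
So 236/51 = [4; 1, 1, 1, 2, 6].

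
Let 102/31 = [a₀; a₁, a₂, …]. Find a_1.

102 = 3·31 + 9   →  a_0 = 3
31 = 3·9 + 4   →  a_1 = 3

3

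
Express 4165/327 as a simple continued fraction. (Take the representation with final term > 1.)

[12; 1, 2, 1, 4, 17]

4165 = 12×327 + 241
327 = 1×241 + 86
241 = 2×86 + 69
86 = 1×69 + 17
69 = 4×17 + 1
17 = 17×1 + 0  (stop)
So 4165/327 = [12; 1, 2, 1, 4, 17].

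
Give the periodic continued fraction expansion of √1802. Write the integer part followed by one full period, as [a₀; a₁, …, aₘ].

[42; 2, 4, 2, 84]

a₀ = ⌊√1802⌋ = 42.
With m₀=0, d₀=1 and mₖ₊₁ = dₖaₖ − mₖ, dₖ₊₁ = (n − mₖ₊₁²)/dₖ, aₖ₊₁ = ⌊(a₀+mₖ₊₁)/dₖ₊₁⌋:
  k=1: m=42, d=38, a=2
  k=2: m=34, d=17, a=4
  k=3: m=34, d=38, a=2
  k=4: m=42, d=1, a=84
d=1 and a=2a₀=84 at k=4, so the next step gives (m, d) = (42, 38) again — its k=1 value — and the period has length 4.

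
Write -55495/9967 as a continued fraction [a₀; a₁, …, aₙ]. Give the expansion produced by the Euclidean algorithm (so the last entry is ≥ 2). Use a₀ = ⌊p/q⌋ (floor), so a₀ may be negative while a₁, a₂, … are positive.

[-6; 2, 3, 5, 2, 5, 7, 3]

-55495 = -6·9967 + 4307
9967 = 2·4307 + 1353
4307 = 3·1353 + 248
1353 = 5·248 + 113
248 = 2·113 + 22
113 = 5·22 + 3
22 = 7·3 + 1
3 = 3·1 + 0  (stop)
So -55495/9967 = [-6; 2, 3, 5, 2, 5, 7, 3].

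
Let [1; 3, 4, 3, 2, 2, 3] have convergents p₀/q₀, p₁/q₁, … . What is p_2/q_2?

17/13

Using pₖ = aₖpₖ₋₁ + pₖ₋₂, qₖ = aₖqₖ₋₁ + qₖ₋₂ (with p₋₁=1, p₋₂=0, q₋₁=0, q₋₂=1):
  k=0: a=1, p=1, q=1
  k=1: a=3, p=4, q=3
  k=2: a=4, p=17, q=13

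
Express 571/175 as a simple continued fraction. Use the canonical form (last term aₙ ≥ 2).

571 = 3×175 + 46
175 = 3×46 + 37
46 = 1×37 + 9
37 = 4×9 + 1
9 = 9×1 + 0  (stop)
So 571/175 = [3; 3, 1, 4, 9].

[3; 3, 1, 4, 9]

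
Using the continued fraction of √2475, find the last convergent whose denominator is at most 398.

√2475 = [49; 1, 2, 1, 98, …] (period length 4).
Convergents:
  p_0/q_0 = 49/1
  p_1/q_1 = 50/1
  p_2/q_2 = 149/3
  p_3/q_3 = 199/4
  p_4/q_4 = 19651/395
  p_5/q_5 = 19850/399
q_4 = 395 ≤ 398 < 399 = q_5, so the answer is 19651/395.

19651/395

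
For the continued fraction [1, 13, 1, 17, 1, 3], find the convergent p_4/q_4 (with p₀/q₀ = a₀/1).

284/265

Using pₖ = aₖpₖ₋₁ + pₖ₋₂, qₖ = aₖqₖ₋₁ + qₖ₋₂ (with p₋₁=1, p₋₂=0, q₋₁=0, q₋₂=1):
  k=0: a=1, p=1, q=1
  k=1: a=13, p=14, q=13
  k=2: a=1, p=15, q=14
  k=3: a=17, p=269, q=251
  k=4: a=1, p=284, q=265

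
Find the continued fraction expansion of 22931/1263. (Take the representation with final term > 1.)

22931 = 18·1263 + 197
1263 = 6·197 + 81
197 = 2·81 + 35
81 = 2·35 + 11
35 = 3·11 + 2
11 = 5·2 + 1
2 = 2·1 + 0  (stop)
So 22931/1263 = [18; 6, 2, 2, 3, 5, 2].

[18; 6, 2, 2, 3, 5, 2]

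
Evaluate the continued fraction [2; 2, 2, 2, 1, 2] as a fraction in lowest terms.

111/46

Fold from the inside: start with 2/1.
  1 + 1/2 = 3/2
  2 + 2/3 = 8/3
  2 + 3/8 = 19/8
  2 + 8/19 = 46/19
  2 + 19/46 = 111/46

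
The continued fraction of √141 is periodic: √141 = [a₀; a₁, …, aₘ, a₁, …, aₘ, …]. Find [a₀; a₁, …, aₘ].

[11; 1, 6, 1, 22]

a₀ = ⌊√141⌋ = 11.
With m₀=0, d₀=1 and mₖ₊₁ = dₖaₖ − mₖ, dₖ₊₁ = (n − mₖ₊₁²)/dₖ, aₖ₊₁ = ⌊(a₀+mₖ₊₁)/dₖ₊₁⌋:
  k=1: m=11, d=20, a=1
  k=2: m=9, d=3, a=6
  k=3: m=9, d=20, a=1
  k=4: m=11, d=1, a=22
d=1 and a=2a₀=22 at k=4, so the next step gives (m, d) = (11, 20) again — its k=1 value — and the period has length 4.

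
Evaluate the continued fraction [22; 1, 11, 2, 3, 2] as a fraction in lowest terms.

4561/199

Using pₖ = aₖpₖ₋₁ + pₖ₋₂ and qₖ = aₖqₖ₋₁ + qₖ₋₂:
  k=0: a=22, p=22, q=1
  k=1: a=1, p=23, q=1
  k=2: a=11, p=275, q=12
  k=3: a=2, p=573, q=25
  k=4: a=3, p=1994, q=87
  k=5: a=2, p=4561, q=199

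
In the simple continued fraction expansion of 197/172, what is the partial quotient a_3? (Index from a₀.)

7

197 = 1·172 + 25   →  a_0 = 1
172 = 6·25 + 22   →  a_1 = 6
25 = 1·22 + 3   →  a_2 = 1
22 = 7·3 + 1   →  a_3 = 7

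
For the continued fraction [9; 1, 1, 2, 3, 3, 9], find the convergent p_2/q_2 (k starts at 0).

19/2

Using pₖ = aₖpₖ₋₁ + pₖ₋₂, qₖ = aₖqₖ₋₁ + qₖ₋₂ (with p₋₁=1, p₋₂=0, q₋₁=0, q₋₂=1):
  k=0: a=9, p=9, q=1
  k=1: a=1, p=10, q=1
  k=2: a=1, p=19, q=2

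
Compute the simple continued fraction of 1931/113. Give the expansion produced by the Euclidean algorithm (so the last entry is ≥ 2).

1931 = 17·113 + 10
113 = 11·10 + 3
10 = 3·3 + 1
3 = 3·1 + 0  (stop)
So 1931/113 = [17; 11, 3, 3].

[17; 11, 3, 3]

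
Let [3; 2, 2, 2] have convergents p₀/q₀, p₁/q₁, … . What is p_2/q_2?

17/5

Using pₖ = aₖpₖ₋₁ + pₖ₋₂, qₖ = aₖqₖ₋₁ + qₖ₋₂ (with p₋₁=1, p₋₂=0, q₋₁=0, q₋₂=1):
  k=0: a=3, p=3, q=1
  k=1: a=2, p=7, q=2
  k=2: a=2, p=17, q=5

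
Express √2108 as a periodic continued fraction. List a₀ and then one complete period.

a₀ = ⌊√2108⌋ = 45.
With m₀=0, d₀=1 and mₖ₊₁ = dₖaₖ − mₖ, dₖ₊₁ = (n − mₖ₊₁²)/dₖ, aₖ₊₁ = ⌊(a₀+mₖ₊₁)/dₖ₊₁⌋:
  k=1: m=45, d=83, a=1
  k=2: m=38, d=8, a=10
  k=3: m=42, d=43, a=2
  k=4: m=44, d=4, a=22
  k=5: m=44, d=43, a=2
  k=6: m=42, d=8, a=10
  k=7: m=38, d=83, a=1
  k=8: m=45, d=1, a=90
d=1 and a=2a₀=90 at k=8, so the next step gives (m, d) = (45, 83) again — its k=1 value — and the period has length 8.

[45; 1, 10, 2, 22, 2, 10, 1, 90]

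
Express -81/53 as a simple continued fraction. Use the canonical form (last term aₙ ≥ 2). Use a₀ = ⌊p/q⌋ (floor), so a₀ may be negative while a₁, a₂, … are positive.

[-2; 2, 8, 3]

-81 = -2·53 + 25
53 = 2·25 + 3
25 = 8·3 + 1
3 = 3·1 + 0  (stop)
So -81/53 = [-2; 2, 8, 3].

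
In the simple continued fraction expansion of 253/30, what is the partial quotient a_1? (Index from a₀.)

253 = 8·30 + 13   →  a_0 = 8
30 = 2·13 + 4   →  a_1 = 2

2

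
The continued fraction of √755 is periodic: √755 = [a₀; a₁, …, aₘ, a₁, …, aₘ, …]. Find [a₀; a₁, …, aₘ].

a₀ = ⌊√755⌋ = 27.

[27; 2, 10, 2, 54]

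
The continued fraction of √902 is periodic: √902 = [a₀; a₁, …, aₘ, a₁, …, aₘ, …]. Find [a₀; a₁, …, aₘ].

[30; 30, 60]

a₀ = ⌊√902⌋ = 30.
With m₀=0, d₀=1 and mₖ₊₁ = dₖaₖ − mₖ, dₖ₊₁ = (n − mₖ₊₁²)/dₖ, aₖ₊₁ = ⌊(a₀+mₖ₊₁)/dₖ₊₁⌋:
  k=1: m=30, d=2, a=30
  k=2: m=30, d=1, a=60
d=1 and a=2a₀=60 at k=2, so the next step gives (m, d) = (30, 2) again — its k=1 value — and the period has length 2.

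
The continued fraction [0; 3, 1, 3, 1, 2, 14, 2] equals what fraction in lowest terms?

416/1575

Using pₖ = aₖpₖ₋₁ + pₖ₋₂ and qₖ = aₖqₖ₋₁ + qₖ₋₂:
  k=0: a=0, p=0, q=1
  k=1: a=3, p=1, q=3
  k=2: a=1, p=1, q=4
  k=3: a=3, p=4, q=15
  k=4: a=1, p=5, q=19
  k=5: a=2, p=14, q=53
  k=6: a=14, p=201, q=761
  k=7: a=2, p=416, q=1575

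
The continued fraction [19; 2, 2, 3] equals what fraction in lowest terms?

330/17

Using pₖ = aₖpₖ₋₁ + pₖ₋₂ and qₖ = aₖqₖ₋₁ + qₖ₋₂:
  k=0: a=19, p=19, q=1
  k=1: a=2, p=39, q=2
  k=2: a=2, p=97, q=5
  k=3: a=3, p=330, q=17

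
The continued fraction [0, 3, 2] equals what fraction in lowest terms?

2/7

Using pₖ = aₖpₖ₋₁ + pₖ₋₂ and qₖ = aₖqₖ₋₁ + qₖ₋₂:
  k=0: a=0, p=0, q=1
  k=1: a=3, p=1, q=3
  k=2: a=2, p=2, q=7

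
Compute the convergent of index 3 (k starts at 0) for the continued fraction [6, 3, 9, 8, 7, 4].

1435/227

Using pₖ = aₖpₖ₋₁ + pₖ₋₂, qₖ = aₖqₖ₋₁ + qₖ₋₂ (with p₋₁=1, p₋₂=0, q₋₁=0, q₋₂=1):
  k=0: a=6, p=6, q=1
  k=1: a=3, p=19, q=3
  k=2: a=9, p=177, q=28
  k=3: a=8, p=1435, q=227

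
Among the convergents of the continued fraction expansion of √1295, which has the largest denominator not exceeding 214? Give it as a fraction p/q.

√1295 = [35; 1, 70, …] (period length 2).
Convergents:
  p_0/q_0 = 35/1
  p_1/q_1 = 36/1
  p_2/q_2 = 2555/71
  p_3/q_3 = 2591/72
  p_4/q_4 = 183925/5111
q_3 = 72 ≤ 214 < 5111 = q_4, so the answer is 2591/72.

2591/72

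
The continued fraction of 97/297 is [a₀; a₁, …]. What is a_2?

16

97 = 0·297 + 97   →  a_0 = 0
297 = 3·97 + 6   →  a_1 = 3
97 = 16·6 + 1   →  a_2 = 16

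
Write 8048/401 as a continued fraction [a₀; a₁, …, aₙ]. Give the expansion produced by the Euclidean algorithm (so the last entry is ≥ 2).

[20; 14, 3, 9]

8048 = 20×401 + 28
401 = 14×28 + 9
28 = 3×9 + 1
9 = 9×1 + 0  (stop)
So 8048/401 = [20; 14, 3, 9].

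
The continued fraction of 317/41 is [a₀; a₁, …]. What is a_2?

317 = 7·41 + 30   →  a_0 = 7
41 = 1·30 + 11   →  a_1 = 1
30 = 2·11 + 8   →  a_2 = 2

2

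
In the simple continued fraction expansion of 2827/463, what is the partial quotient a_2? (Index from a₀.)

2827 = 6·463 + 49   →  a_0 = 6
463 = 9·49 + 22   →  a_1 = 9
49 = 2·22 + 5   →  a_2 = 2

2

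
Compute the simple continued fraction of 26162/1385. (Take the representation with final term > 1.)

[18; 1, 8, 19, 8]

26162 = 18*1385 + 1232
1385 = 1*1232 + 153
1232 = 8*153 + 8
153 = 19*8 + 1
8 = 8*1 + 0  (stop)
So 26162/1385 = [18; 1, 8, 19, 8].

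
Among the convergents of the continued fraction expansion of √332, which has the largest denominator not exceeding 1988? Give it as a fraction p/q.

√332 = [18; 4, 1, 1, 8, 1, 1, 4, 36, …] (period length 8).
Convergents:
  p_0/q_0 = 18/1
  p_1/q_1 = 73/4
  p_2/q_2 = 91/5
  p_3/q_3 = 164/9
  p_4/q_4 = 1403/77
  p_5/q_5 = 1567/86
  p_6/q_6 = 2970/163
  p_7/q_7 = 13447/738
  p_8/q_8 = 487062/26731
q_7 = 738 ≤ 1988 < 26731 = q_8, so the answer is 13447/738.

13447/738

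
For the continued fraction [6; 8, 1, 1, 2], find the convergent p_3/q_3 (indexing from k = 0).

104/17

Using pₖ = aₖpₖ₋₁ + pₖ₋₂, qₖ = aₖqₖ₋₁ + qₖ₋₂ (with p₋₁=1, p₋₂=0, q₋₁=0, q₋₂=1):
  k=0: a=6, p=6, q=1
  k=1: a=8, p=49, q=8
  k=2: a=1, p=55, q=9
  k=3: a=1, p=104, q=17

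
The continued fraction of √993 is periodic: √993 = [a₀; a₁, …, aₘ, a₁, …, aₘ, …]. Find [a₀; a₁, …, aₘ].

[31; 1, 1, 20, 1, 1, 62]

a₀ = ⌊√993⌋ = 31.
With m₀=0, d₀=1 and mₖ₊₁ = dₖaₖ − mₖ, dₖ₊₁ = (n − mₖ₊₁²)/dₖ, aₖ₊₁ = ⌊(a₀+mₖ₊₁)/dₖ₊₁⌋:
  k=1: m=31, d=32, a=1
  k=2: m=1, d=31, a=1
  k=3: m=30, d=3, a=20
  k=4: m=30, d=31, a=1
  k=5: m=1, d=32, a=1
  k=6: m=31, d=1, a=62
d=1 and a=2a₀=62 at k=6, so the next step gives (m, d) = (31, 32) again — its k=1 value — and the period has length 6.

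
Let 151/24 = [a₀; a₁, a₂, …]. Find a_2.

151 = 6·24 + 7   →  a_0 = 6
24 = 3·7 + 3   →  a_1 = 3
7 = 2·3 + 1   →  a_2 = 2

2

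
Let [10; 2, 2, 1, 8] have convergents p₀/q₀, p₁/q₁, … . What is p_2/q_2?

52/5

Using pₖ = aₖpₖ₋₁ + pₖ₋₂, qₖ = aₖqₖ₋₁ + qₖ₋₂ (with p₋₁=1, p₋₂=0, q₋₁=0, q₋₂=1):
  k=0: a=10, p=10, q=1
  k=1: a=2, p=21, q=2
  k=2: a=2, p=52, q=5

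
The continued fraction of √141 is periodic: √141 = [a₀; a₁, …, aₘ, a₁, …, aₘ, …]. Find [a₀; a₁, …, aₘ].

[11; 1, 6, 1, 22]

a₀ = ⌊√141⌋ = 11.
With m₀=0, d₀=1 and mₖ₊₁ = dₖaₖ − mₖ, dₖ₊₁ = (n − mₖ₊₁²)/dₖ, aₖ₊₁ = ⌊(a₀+mₖ₊₁)/dₖ₊₁⌋:
  k=1: m=11, d=20, a=1
  k=2: m=9, d=3, a=6
  k=3: m=9, d=20, a=1
  k=4: m=11, d=1, a=22
d=1 and a=2a₀=22 at k=4, so the next step gives (m, d) = (11, 20) again — its k=1 value — and the period has length 4.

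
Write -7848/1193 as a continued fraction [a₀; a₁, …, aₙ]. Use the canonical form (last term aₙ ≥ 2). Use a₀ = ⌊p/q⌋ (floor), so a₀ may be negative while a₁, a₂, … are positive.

-7848 = -7*1193 + 503
1193 = 2*503 + 187
503 = 2*187 + 129
187 = 1*129 + 58
129 = 2*58 + 13
58 = 4*13 + 6
13 = 2*6 + 1
6 = 6*1 + 0  (stop)
So -7848/1193 = [-7; 2, 2, 1, 2, 4, 2, 6].

[-7; 2, 2, 1, 2, 4, 2, 6]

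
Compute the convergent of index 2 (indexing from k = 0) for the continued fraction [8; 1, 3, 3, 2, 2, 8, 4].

35/4

Using pₖ = aₖpₖ₋₁ + pₖ₋₂, qₖ = aₖqₖ₋₁ + qₖ₋₂ (with p₋₁=1, p₋₂=0, q₋₁=0, q₋₂=1):
  k=0: a=8, p=8, q=1
  k=1: a=1, p=9, q=1
  k=2: a=3, p=35, q=4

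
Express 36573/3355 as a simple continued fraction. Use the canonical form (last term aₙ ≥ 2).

[10; 1, 9, 9, 2, 17]

36573 = 10*3355 + 3023
3355 = 1*3023 + 332
3023 = 9*332 + 35
332 = 9*35 + 17
35 = 2*17 + 1
17 = 17*1 + 0  (stop)
So 36573/3355 = [10; 1, 9, 9, 2, 17].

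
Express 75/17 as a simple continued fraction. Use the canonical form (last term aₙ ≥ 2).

75 = 4×17 + 7
17 = 2×7 + 3
7 = 2×3 + 1
3 = 3×1 + 0  (stop)
So 75/17 = [4; 2, 2, 3].

[4; 2, 2, 3]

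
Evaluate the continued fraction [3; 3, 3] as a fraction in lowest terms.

Fold from the inside: start with 3/1.
  3 + 1/3 = 10/3
  3 + 3/10 = 33/10

33/10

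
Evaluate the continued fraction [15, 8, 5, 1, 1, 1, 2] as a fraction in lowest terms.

5565/368

Fold from the inside: start with 2/1.
  1 + 1/2 = 3/2
  1 + 2/3 = 5/3
  1 + 3/5 = 8/5
  5 + 5/8 = 45/8
  8 + 8/45 = 368/45
  15 + 45/368 = 5565/368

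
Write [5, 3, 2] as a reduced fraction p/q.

Fold from the inside: start with 2/1.
  3 + 1/2 = 7/2
  5 + 2/7 = 37/7

37/7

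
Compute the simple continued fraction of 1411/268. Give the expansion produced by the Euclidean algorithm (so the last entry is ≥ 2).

1411 = 5×268 + 71
268 = 3×71 + 55
71 = 1×55 + 16
55 = 3×16 + 7
16 = 2×7 + 2
7 = 3×2 + 1
2 = 2×1 + 0  (stop)
So 1411/268 = [5; 3, 1, 3, 2, 3, 2].

[5; 3, 1, 3, 2, 3, 2]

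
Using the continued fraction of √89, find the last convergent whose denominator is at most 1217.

9217/977

√89 = [9; 2, 3, 3, 2, 18, …] (period length 5).
Convergents:
  p_0/q_0 = 9/1
  p_1/q_1 = 19/2
  p_2/q_2 = 66/7
  p_3/q_3 = 217/23
  p_4/q_4 = 500/53
  p_5/q_5 = 9217/977
  p_6/q_6 = 18934/2007
q_5 = 977 ≤ 1217 < 2007 = q_6, so the answer is 9217/977.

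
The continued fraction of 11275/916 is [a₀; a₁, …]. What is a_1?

3

11275 = 12·916 + 283   →  a_0 = 12
916 = 3·283 + 67   →  a_1 = 3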